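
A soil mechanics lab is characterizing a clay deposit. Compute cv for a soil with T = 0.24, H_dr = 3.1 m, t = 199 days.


Result: 0.01159 m^2/day

Derivation:
Using cv = T * H_dr^2 / t
H_dr^2 = 3.1^2 = 9.61
cv = 0.24 * 9.61 / 199
cv = 0.01159 m^2/day


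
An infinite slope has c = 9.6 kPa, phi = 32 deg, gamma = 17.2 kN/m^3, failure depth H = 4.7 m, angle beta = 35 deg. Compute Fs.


Using Fs = c / (gamma*H*sin(beta)*cos(beta)) + tan(phi)/tan(beta)
Cohesion contribution = 9.6 / (17.2*4.7*sin(35)*cos(35))
Cohesion contribution = 0.252749
Friction contribution = tan(32)/tan(35) = 0.892406
Fs = 0.252749 + 0.892406
Fs = 1.145


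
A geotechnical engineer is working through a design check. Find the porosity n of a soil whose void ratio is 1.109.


Using the relation n = e / (1 + e)
n = 1.109 / (1 + 1.109)
n = 1.109 / 2.109
n = 0.5258


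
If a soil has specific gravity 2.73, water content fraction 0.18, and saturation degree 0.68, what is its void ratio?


Using the relation e = Gs * w / S
e = 2.73 * 0.18 / 0.68
e = 0.7226


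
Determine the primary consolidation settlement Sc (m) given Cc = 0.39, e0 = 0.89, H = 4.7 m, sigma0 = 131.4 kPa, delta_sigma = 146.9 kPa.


Using Sc = Cc * H / (1 + e0) * log10((sigma0 + delta_sigma) / sigma0)
Stress ratio = (131.4 + 146.9) / 131.4 = 2.11796
log10(2.11796) = 0.325918
Cc * H / (1 + e0) = 0.39 * 4.7 / (1 + 0.89) = 0.969841
Sc = 0.969841 * 0.325918
Sc = 0.3161 m


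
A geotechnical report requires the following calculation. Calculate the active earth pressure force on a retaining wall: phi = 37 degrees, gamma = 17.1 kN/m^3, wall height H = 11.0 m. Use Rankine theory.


Result: 257.17 kN/m

Derivation:
Compute active earth pressure coefficient:
Ka = tan^2(45 - phi/2) = tan^2(26.5) = 0.248584
Compute active force:
Pa = 0.5 * Ka * gamma * H^2
Pa = 0.5 * 0.248584 * 17.1 * 11.0^2
Pa = 257.17 kN/m


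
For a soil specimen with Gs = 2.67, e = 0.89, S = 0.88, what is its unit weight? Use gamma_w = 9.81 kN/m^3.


Result: 17.924 kN/m^3

Derivation:
Using gamma = gamma_w * (Gs + S*e) / (1 + e)
Numerator: Gs + S*e = 2.67 + 0.88*0.89 = 3.4532
Denominator: 1 + e = 1 + 0.89 = 1.89
gamma = 9.81 * 3.4532 / 1.89
gamma = 17.924 kN/m^3


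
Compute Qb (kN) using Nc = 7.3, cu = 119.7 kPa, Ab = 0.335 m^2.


Using Qb = Nc * cu * Ab
Qb = 7.3 * 119.7 * 0.335
Qb = 292.73 kN


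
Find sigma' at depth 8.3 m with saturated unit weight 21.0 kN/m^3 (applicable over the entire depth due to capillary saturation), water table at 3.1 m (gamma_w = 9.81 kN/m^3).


Total stress = gamma_sat * depth
sigma = 21.0 * 8.3 = 174.3 kPa
Pore water pressure u = gamma_w * (depth - d_wt)
u = 9.81 * (8.3 - 3.1) = 51.012 kPa
Effective stress = sigma - u
sigma' = 174.3 - 51.012 = 123.29 kPa


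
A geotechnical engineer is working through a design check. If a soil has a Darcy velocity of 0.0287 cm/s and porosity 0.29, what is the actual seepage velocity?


Using v_s = v_d / n
v_s = 0.0287 / 0.29
v_s = 0.09897 cm/s


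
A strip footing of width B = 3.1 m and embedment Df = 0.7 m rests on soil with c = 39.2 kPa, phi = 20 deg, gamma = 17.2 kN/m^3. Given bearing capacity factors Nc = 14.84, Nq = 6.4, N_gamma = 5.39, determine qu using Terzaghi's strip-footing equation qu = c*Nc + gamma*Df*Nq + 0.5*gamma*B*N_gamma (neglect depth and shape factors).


Compute qu = c*Nc + gamma*Df*Nq + 0.5*gamma*B*N_gamma
Term 1: 39.2 * 14.84 = 581.728
Term 2: 17.2 * 0.7 * 6.4 = 77.056
Term 3: 0.5 * 17.2 * 3.1 * 5.39 = 143.6974
qu = 581.728 + 77.056 + 143.6974
qu = 802.48 kPa


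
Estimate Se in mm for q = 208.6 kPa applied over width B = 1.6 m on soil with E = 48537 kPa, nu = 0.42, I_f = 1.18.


Using Se = q * B * (1 - nu^2) * I_f / E
1 - nu^2 = 1 - 0.42^2 = 0.8236
Se = 208.6 * 1.6 * 0.8236 * 1.18 / 48537
Se = 0.006683 m
Convert to mm: Se = 0.006683 * 1000 = 6.683 mm


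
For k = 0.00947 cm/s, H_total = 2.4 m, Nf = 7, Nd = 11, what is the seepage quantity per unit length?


Convert k to m/s for unit consistency with H:
k = 0.00947 cm/s = 0.00947 / 100 m/s = 9.47e-05 m/s
Using q = k * H * Nf / Nd
Nf / Nd = 7 / 11 = 0.6364
q = 9.47e-05 * 2.4 * 0.6364
q = 0.0001446 m^3/s per m


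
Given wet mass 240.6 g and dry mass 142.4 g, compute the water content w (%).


Result: 68.96 %

Derivation:
Using w = (m_wet - m_dry) / m_dry * 100
m_wet - m_dry = 240.6 - 142.4 = 98.2 g
w = 98.2 / 142.4 * 100
w = 68.96 %


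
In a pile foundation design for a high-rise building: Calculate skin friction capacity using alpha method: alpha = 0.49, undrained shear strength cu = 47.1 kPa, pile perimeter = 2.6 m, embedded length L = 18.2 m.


Using Qs = alpha * cu * perimeter * L
Qs = 0.49 * 47.1 * 2.6 * 18.2
Qs = 1092.1 kN


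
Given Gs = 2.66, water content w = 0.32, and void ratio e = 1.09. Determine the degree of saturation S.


Using S = Gs * w / e
S = 2.66 * 0.32 / 1.09
S = 0.7809


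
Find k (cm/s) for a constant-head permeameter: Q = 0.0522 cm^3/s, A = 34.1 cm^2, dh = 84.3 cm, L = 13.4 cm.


Compute hydraulic gradient:
i = dh / L = 84.3 / 13.4 = 6.29104
Then apply Darcy's law:
k = Q / (A * i)
k = 0.0522 / (34.1 * 6.29104)
k = 0.0522 / 214.525
k = 0.000243 cm/s


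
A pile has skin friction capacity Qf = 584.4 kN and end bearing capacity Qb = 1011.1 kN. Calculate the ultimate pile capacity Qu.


Using Qu = Qf + Qb
Qu = 584.4 + 1011.1
Qu = 1595.5 kN


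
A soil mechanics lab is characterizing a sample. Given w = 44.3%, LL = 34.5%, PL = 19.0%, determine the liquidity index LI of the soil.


First compute the plasticity index:
PI = LL - PL = 34.5 - 19.0 = 15.5
Then compute the liquidity index:
LI = (w - PL) / PI
LI = (44.3 - 19.0) / 15.5
LI = 1.632


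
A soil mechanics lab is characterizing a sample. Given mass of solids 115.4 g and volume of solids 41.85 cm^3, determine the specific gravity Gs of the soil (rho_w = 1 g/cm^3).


Using Gs = m_s / (V_s * rho_w)
Since rho_w = 1 g/cm^3:
Gs = 115.4 / 41.85
Gs = 2.757


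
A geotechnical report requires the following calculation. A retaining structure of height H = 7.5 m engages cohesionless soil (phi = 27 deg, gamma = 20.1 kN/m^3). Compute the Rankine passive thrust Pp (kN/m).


Compute passive earth pressure coefficient:
Kp = tan^2(45 + phi/2) = tan^2(58.5) = 2.66294
Compute passive force:
Pp = 0.5 * Kp * gamma * H^2
Pp = 0.5 * 2.66294 * 20.1 * 7.5^2
Pp = 1505.39 kN/m


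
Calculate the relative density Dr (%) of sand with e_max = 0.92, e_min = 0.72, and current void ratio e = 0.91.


Using Dr = (e_max - e) / (e_max - e_min) * 100
e_max - e = 0.92 - 0.91 = 0.01
e_max - e_min = 0.92 - 0.72 = 0.2
Dr = 0.01 / 0.2 * 100
Dr = 5.0 %


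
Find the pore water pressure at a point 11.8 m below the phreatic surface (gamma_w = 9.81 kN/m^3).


Using u = gamma_w * h_w
u = 9.81 * 11.8
u = 115.76 kPa


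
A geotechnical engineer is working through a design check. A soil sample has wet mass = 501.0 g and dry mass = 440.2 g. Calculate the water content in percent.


Using w = (m_wet - m_dry) / m_dry * 100
m_wet - m_dry = 501.0 - 440.2 = 60.8 g
w = 60.8 / 440.2 * 100
w = 13.81 %


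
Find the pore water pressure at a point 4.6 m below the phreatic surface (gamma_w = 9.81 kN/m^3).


Result: 45.13 kPa

Derivation:
Using u = gamma_w * h_w
u = 9.81 * 4.6
u = 45.13 kPa


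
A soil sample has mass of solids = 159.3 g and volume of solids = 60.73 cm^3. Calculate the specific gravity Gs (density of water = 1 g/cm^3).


Using Gs = m_s / (V_s * rho_w)
Since rho_w = 1 g/cm^3:
Gs = 159.3 / 60.73
Gs = 2.623


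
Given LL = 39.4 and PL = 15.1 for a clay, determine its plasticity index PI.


Result: 24.3

Derivation:
Using PI = LL - PL
PI = 39.4 - 15.1
PI = 24.3


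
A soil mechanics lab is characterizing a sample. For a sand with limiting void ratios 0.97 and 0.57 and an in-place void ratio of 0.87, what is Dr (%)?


Using Dr = (e_max - e) / (e_max - e_min) * 100
e_max - e = 0.97 - 0.87 = 0.1
e_max - e_min = 0.97 - 0.57 = 0.4
Dr = 0.1 / 0.4 * 100
Dr = 25.0 %


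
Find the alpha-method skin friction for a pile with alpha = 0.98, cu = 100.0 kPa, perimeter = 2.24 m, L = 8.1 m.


Using Qs = alpha * cu * perimeter * L
Qs = 0.98 * 100.0 * 2.24 * 8.1
Qs = 1778.11 kN


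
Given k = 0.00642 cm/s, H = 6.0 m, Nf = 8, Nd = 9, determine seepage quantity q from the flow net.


Convert k to m/s for unit consistency with H:
k = 0.00642 cm/s = 0.00642 / 100 m/s = 6.42e-05 m/s
Using q = k * H * Nf / Nd
Nf / Nd = 8 / 9 = 0.8889
q = 6.42e-05 * 6.0 * 0.8889
q = 0.0003424 m^3/s per m


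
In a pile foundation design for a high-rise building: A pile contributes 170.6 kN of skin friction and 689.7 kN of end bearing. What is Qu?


Result: 860.3 kN

Derivation:
Using Qu = Qf + Qb
Qu = 170.6 + 689.7
Qu = 860.3 kN


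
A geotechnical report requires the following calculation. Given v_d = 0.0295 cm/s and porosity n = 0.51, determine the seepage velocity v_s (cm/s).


Using v_s = v_d / n
v_s = 0.0295 / 0.51
v_s = 0.05784 cm/s


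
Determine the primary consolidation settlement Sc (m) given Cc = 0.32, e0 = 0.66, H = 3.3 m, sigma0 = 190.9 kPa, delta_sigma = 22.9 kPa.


Using Sc = Cc * H / (1 + e0) * log10((sigma0 + delta_sigma) / sigma0)
Stress ratio = (190.9 + 22.9) / 190.9 = 1.11996
log10(1.11996) = 0.0492018
Cc * H / (1 + e0) = 0.32 * 3.3 / (1 + 0.66) = 0.636145
Sc = 0.636145 * 0.0492018
Sc = 0.0313 m


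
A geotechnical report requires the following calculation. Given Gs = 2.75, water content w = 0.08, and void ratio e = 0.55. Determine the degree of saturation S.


Using S = Gs * w / e
S = 2.75 * 0.08 / 0.55
S = 0.4


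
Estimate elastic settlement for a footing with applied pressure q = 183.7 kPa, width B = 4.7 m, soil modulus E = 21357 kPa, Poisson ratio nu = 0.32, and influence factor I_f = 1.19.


Using Se = q * B * (1 - nu^2) * I_f / E
1 - nu^2 = 1 - 0.32^2 = 0.8976
Se = 183.7 * 4.7 * 0.8976 * 1.19 / 21357
Se = 0.043181 m
Convert to mm: Se = 0.043181 * 1000 = 43.181 mm


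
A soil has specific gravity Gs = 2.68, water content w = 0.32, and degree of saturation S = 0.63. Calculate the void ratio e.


Using the relation e = Gs * w / S
e = 2.68 * 0.32 / 0.63
e = 1.3613


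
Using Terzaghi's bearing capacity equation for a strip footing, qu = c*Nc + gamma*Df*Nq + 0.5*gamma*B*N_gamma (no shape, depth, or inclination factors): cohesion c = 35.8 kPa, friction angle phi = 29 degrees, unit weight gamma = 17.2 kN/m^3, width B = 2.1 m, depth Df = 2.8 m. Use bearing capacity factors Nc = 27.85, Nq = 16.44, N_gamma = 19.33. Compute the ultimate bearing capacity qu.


Result: 2137.88 kPa

Derivation:
Compute qu = c*Nc + gamma*Df*Nq + 0.5*gamma*B*N_gamma
Term 1: 35.8 * 27.85 = 997.03
Term 2: 17.2 * 2.8 * 16.44 = 791.7504
Term 3: 0.5 * 17.2 * 2.1 * 19.33 = 349.0998
qu = 997.03 + 791.7504 + 349.0998
qu = 2137.88 kPa


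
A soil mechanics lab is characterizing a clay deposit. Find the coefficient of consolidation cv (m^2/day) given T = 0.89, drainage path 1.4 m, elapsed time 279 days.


Using cv = T * H_dr^2 / t
H_dr^2 = 1.4^2 = 1.96
cv = 0.89 * 1.96 / 279
cv = 0.00625 m^2/day


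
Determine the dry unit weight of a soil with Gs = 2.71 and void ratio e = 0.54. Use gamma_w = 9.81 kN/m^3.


Using gamma_d = Gs * gamma_w / (1 + e)
gamma_d = 2.71 * 9.81 / (1 + 0.54)
gamma_d = 2.71 * 9.81 / 1.54
gamma_d = 17.263 kN/m^3


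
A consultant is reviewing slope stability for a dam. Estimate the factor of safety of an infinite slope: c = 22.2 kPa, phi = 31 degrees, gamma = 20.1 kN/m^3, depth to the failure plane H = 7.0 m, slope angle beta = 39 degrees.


Result: 1.065

Derivation:
Using Fs = c / (gamma*H*sin(beta)*cos(beta)) + tan(phi)/tan(beta)
Cohesion contribution = 22.2 / (20.1*7.0*sin(39)*cos(39))
Cohesion contribution = 0.322615
Friction contribution = tan(31)/tan(39) = 0.742001
Fs = 0.322615 + 0.742001
Fs = 1.065


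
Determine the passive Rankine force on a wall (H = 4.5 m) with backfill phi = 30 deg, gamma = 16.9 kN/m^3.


Result: 513.34 kN/m

Derivation:
Compute passive earth pressure coefficient:
Kp = tan^2(45 + phi/2) = tan^2(60.0) = 3
Compute passive force:
Pp = 0.5 * Kp * gamma * H^2
Pp = 0.5 * 3 * 16.9 * 4.5^2
Pp = 513.34 kN/m


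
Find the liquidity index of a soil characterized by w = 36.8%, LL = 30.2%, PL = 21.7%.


First compute the plasticity index:
PI = LL - PL = 30.2 - 21.7 = 8.5
Then compute the liquidity index:
LI = (w - PL) / PI
LI = (36.8 - 21.7) / 8.5
LI = 1.776


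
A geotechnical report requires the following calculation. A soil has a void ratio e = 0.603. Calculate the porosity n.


Using the relation n = e / (1 + e)
n = 0.603 / (1 + 0.603)
n = 0.603 / 1.603
n = 0.3762


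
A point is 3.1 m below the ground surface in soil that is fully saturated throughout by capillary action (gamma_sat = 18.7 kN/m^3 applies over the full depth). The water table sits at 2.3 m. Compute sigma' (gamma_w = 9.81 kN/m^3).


Total stress = gamma_sat * depth
sigma = 18.7 * 3.1 = 57.97 kPa
Pore water pressure u = gamma_w * (depth - d_wt)
u = 9.81 * (3.1 - 2.3) = 7.848 kPa
Effective stress = sigma - u
sigma' = 57.97 - 7.848 = 50.12 kPa


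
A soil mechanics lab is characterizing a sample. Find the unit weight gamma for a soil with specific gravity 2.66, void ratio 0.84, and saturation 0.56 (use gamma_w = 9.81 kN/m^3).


Using gamma = gamma_w * (Gs + S*e) / (1 + e)
Numerator: Gs + S*e = 2.66 + 0.56*0.84 = 3.1304
Denominator: 1 + e = 1 + 0.84 = 1.84
gamma = 9.81 * 3.1304 / 1.84
gamma = 16.69 kN/m^3


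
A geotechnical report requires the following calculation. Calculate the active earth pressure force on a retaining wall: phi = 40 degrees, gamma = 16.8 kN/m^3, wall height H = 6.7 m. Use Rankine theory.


Result: 81.99 kN/m

Derivation:
Compute active earth pressure coefficient:
Ka = tan^2(45 - phi/2) = tan^2(25.0) = 0.217443
Compute active force:
Pa = 0.5 * Ka * gamma * H^2
Pa = 0.5 * 0.217443 * 16.8 * 6.7^2
Pa = 81.99 kN/m


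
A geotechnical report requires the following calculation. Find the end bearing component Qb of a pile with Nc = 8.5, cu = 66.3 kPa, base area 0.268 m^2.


Using Qb = Nc * cu * Ab
Qb = 8.5 * 66.3 * 0.268
Qb = 151.03 kN


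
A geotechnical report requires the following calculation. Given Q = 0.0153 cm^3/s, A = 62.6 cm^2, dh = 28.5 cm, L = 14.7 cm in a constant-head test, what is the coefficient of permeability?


Result: 0.000126 cm/s

Derivation:
Compute hydraulic gradient:
i = dh / L = 28.5 / 14.7 = 1.93878
Then apply Darcy's law:
k = Q / (A * i)
k = 0.0153 / (62.6 * 1.93878)
k = 0.0153 / 121.367
k = 0.000126 cm/s


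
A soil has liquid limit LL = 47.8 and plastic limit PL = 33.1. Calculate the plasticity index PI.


Using PI = LL - PL
PI = 47.8 - 33.1
PI = 14.7


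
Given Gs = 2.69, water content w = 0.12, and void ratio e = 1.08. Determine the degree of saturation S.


Using S = Gs * w / e
S = 2.69 * 0.12 / 1.08
S = 0.2989


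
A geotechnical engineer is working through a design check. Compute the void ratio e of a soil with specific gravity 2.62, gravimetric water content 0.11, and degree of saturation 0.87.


Using the relation e = Gs * w / S
e = 2.62 * 0.11 / 0.87
e = 0.3313


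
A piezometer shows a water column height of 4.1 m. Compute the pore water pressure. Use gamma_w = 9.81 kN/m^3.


Using u = gamma_w * h_w
u = 9.81 * 4.1
u = 40.22 kPa


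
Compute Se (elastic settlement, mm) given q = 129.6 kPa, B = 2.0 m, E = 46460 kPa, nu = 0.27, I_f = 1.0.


Using Se = q * B * (1 - nu^2) * I_f / E
1 - nu^2 = 1 - 0.27^2 = 0.9271
Se = 129.6 * 2.0 * 0.9271 * 1.0 / 46460
Se = 0.005172 m
Convert to mm: Se = 0.005172 * 1000 = 5.172 mm


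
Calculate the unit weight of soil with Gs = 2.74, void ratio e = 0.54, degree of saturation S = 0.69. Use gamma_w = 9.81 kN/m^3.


Using gamma = gamma_w * (Gs + S*e) / (1 + e)
Numerator: Gs + S*e = 2.74 + 0.69*0.54 = 3.1126
Denominator: 1 + e = 1 + 0.54 = 1.54
gamma = 9.81 * 3.1126 / 1.54
gamma = 19.828 kN/m^3


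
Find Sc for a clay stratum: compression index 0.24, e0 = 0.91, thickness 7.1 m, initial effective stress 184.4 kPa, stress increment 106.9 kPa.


Using Sc = Cc * H / (1 + e0) * log10((sigma0 + delta_sigma) / sigma0)
Stress ratio = (184.4 + 106.9) / 184.4 = 1.57972
log10(1.57972) = 0.19858
Cc * H / (1 + e0) = 0.24 * 7.1 / (1 + 0.91) = 0.892147
Sc = 0.892147 * 0.19858
Sc = 0.1772 m


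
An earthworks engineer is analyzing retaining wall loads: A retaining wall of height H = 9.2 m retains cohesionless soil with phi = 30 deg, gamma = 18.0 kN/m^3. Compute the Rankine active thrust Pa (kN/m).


Result: 253.92 kN/m

Derivation:
Compute active earth pressure coefficient:
Ka = tan^2(45 - phi/2) = tan^2(30.0) = 0.333333
Compute active force:
Pa = 0.5 * Ka * gamma * H^2
Pa = 0.5 * 0.333333 * 18.0 * 9.2^2
Pa = 253.92 kN/m


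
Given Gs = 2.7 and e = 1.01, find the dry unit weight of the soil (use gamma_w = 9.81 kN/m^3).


Using gamma_d = Gs * gamma_w / (1 + e)
gamma_d = 2.7 * 9.81 / (1 + 1.01)
gamma_d = 2.7 * 9.81 / 2.01
gamma_d = 13.178 kN/m^3


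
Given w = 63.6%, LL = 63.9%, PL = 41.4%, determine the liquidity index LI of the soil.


Result: 0.987

Derivation:
First compute the plasticity index:
PI = LL - PL = 63.9 - 41.4 = 22.5
Then compute the liquidity index:
LI = (w - PL) / PI
LI = (63.6 - 41.4) / 22.5
LI = 0.987


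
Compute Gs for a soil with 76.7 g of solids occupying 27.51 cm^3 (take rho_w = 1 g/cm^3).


Using Gs = m_s / (V_s * rho_w)
Since rho_w = 1 g/cm^3:
Gs = 76.7 / 27.51
Gs = 2.788


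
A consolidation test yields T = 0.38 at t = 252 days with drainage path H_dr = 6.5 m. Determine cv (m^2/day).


Using cv = T * H_dr^2 / t
H_dr^2 = 6.5^2 = 42.25
cv = 0.38 * 42.25 / 252
cv = 0.06371 m^2/day


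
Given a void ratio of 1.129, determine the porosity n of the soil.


Result: 0.5303

Derivation:
Using the relation n = e / (1 + e)
n = 1.129 / (1 + 1.129)
n = 1.129 / 2.129
n = 0.5303


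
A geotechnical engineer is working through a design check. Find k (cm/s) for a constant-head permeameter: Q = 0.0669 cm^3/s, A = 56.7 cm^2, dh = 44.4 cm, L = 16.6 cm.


Compute hydraulic gradient:
i = dh / L = 44.4 / 16.6 = 2.6747
Then apply Darcy's law:
k = Q / (A * i)
k = 0.0669 / (56.7 * 2.6747)
k = 0.0669 / 151.655
k = 0.000441 cm/s


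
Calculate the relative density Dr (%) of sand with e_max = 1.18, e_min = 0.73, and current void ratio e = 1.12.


Result: 13.33 %

Derivation:
Using Dr = (e_max - e) / (e_max - e_min) * 100
e_max - e = 1.18 - 1.12 = 0.06
e_max - e_min = 1.18 - 0.73 = 0.45
Dr = 0.06 / 0.45 * 100
Dr = 13.33 %


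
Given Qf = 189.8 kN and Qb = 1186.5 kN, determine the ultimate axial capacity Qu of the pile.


Result: 1376.3 kN

Derivation:
Using Qu = Qf + Qb
Qu = 189.8 + 1186.5
Qu = 1376.3 kN


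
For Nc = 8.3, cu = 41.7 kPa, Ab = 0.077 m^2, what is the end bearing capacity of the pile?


Using Qb = Nc * cu * Ab
Qb = 8.3 * 41.7 * 0.077
Qb = 26.65 kN


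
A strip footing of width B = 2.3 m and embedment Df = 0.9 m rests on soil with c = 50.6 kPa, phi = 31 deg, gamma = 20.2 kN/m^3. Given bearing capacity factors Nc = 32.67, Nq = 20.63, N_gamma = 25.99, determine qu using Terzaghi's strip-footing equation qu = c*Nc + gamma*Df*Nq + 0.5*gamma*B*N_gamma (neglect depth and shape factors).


Compute qu = c*Nc + gamma*Df*Nq + 0.5*gamma*B*N_gamma
Term 1: 50.6 * 32.67 = 1653.102
Term 2: 20.2 * 0.9 * 20.63 = 375.0534
Term 3: 0.5 * 20.2 * 2.3 * 25.99 = 603.7477
qu = 1653.102 + 375.0534 + 603.7477
qu = 2631.9 kPa


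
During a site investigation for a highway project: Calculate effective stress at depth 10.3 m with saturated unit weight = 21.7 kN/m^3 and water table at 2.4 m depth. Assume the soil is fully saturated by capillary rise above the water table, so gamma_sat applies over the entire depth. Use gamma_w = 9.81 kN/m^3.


Result: 146.01 kPa

Derivation:
Total stress = gamma_sat * depth
sigma = 21.7 * 10.3 = 223.51 kPa
Pore water pressure u = gamma_w * (depth - d_wt)
u = 9.81 * (10.3 - 2.4) = 77.499 kPa
Effective stress = sigma - u
sigma' = 223.51 - 77.499 = 146.01 kPa


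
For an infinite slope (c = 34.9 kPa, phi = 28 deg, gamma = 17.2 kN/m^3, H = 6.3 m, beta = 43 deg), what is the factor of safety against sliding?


Using Fs = c / (gamma*H*sin(beta)*cos(beta)) + tan(phi)/tan(beta)
Cohesion contribution = 34.9 / (17.2*6.3*sin(43)*cos(43))
Cohesion contribution = 0.645722
Friction contribution = tan(28)/tan(43) = 0.570189
Fs = 0.645722 + 0.570189
Fs = 1.216


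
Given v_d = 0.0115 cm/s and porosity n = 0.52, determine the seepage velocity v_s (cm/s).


Result: 0.02212 cm/s

Derivation:
Using v_s = v_d / n
v_s = 0.0115 / 0.52
v_s = 0.02212 cm/s


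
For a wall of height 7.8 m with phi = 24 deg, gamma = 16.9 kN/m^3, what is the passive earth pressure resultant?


Result: 1219.02 kN/m

Derivation:
Compute passive earth pressure coefficient:
Kp = tan^2(45 + phi/2) = tan^2(57.0) = 2.371184
Compute passive force:
Pp = 0.5 * Kp * gamma * H^2
Pp = 0.5 * 2.371184 * 16.9 * 7.8^2
Pp = 1219.02 kN/m


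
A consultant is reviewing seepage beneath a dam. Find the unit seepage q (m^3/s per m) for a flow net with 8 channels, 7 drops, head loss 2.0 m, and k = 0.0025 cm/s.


Result: 5.714e-05 m^3/s per m

Derivation:
Convert k to m/s for unit consistency with H:
k = 0.0025 cm/s = 0.0025 / 100 m/s = 2.5e-05 m/s
Using q = k * H * Nf / Nd
Nf / Nd = 8 / 7 = 1.1429
q = 2.5e-05 * 2.0 * 1.1429
q = 5.714e-05 m^3/s per m


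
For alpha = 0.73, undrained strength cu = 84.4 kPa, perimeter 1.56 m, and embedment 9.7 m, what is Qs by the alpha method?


Using Qs = alpha * cu * perimeter * L
Qs = 0.73 * 84.4 * 1.56 * 9.7
Qs = 932.31 kN


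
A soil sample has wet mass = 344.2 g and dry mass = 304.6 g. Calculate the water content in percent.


Using w = (m_wet - m_dry) / m_dry * 100
m_wet - m_dry = 344.2 - 304.6 = 39.6 g
w = 39.6 / 304.6 * 100
w = 13.0 %


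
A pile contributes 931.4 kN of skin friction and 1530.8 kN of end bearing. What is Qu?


Result: 2462.2 kN

Derivation:
Using Qu = Qf + Qb
Qu = 931.4 + 1530.8
Qu = 2462.2 kN


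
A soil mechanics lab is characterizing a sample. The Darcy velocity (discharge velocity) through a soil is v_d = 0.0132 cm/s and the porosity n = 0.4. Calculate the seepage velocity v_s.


Using v_s = v_d / n
v_s = 0.0132 / 0.4
v_s = 0.033 cm/s


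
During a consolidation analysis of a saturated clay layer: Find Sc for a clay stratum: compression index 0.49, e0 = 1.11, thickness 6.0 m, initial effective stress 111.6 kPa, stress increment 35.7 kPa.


Result: 0.168 m

Derivation:
Using Sc = Cc * H / (1 + e0) * log10((sigma0 + delta_sigma) / sigma0)
Stress ratio = (111.6 + 35.7) / 111.6 = 1.31989
log10(1.31989) = 0.120539
Cc * H / (1 + e0) = 0.49 * 6.0 / (1 + 1.11) = 1.39336
Sc = 1.39336 * 0.120539
Sc = 0.168 m


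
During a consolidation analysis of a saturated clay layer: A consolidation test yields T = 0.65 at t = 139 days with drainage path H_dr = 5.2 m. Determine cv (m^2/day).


Using cv = T * H_dr^2 / t
H_dr^2 = 5.2^2 = 27.04
cv = 0.65 * 27.04 / 139
cv = 0.12645 m^2/day


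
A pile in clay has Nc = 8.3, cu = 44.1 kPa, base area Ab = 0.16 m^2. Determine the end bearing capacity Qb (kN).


Using Qb = Nc * cu * Ab
Qb = 8.3 * 44.1 * 0.16
Qb = 58.56 kN


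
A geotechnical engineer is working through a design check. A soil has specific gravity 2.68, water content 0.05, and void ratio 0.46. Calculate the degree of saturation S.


Using S = Gs * w / e
S = 2.68 * 0.05 / 0.46
S = 0.2913


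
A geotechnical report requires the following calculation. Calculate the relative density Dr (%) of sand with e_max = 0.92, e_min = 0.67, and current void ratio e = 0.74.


Using Dr = (e_max - e) / (e_max - e_min) * 100
e_max - e = 0.92 - 0.74 = 0.18
e_max - e_min = 0.92 - 0.67 = 0.25
Dr = 0.18 / 0.25 * 100
Dr = 72.0 %


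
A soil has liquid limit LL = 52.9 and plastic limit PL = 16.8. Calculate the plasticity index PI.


Using PI = LL - PL
PI = 52.9 - 16.8
PI = 36.1


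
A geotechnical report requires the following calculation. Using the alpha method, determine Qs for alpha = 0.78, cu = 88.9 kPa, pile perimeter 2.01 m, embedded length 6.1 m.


Using Qs = alpha * cu * perimeter * L
Qs = 0.78 * 88.9 * 2.01 * 6.1
Qs = 850.2 kN


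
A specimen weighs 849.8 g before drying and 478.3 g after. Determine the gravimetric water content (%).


Result: 77.67 %

Derivation:
Using w = (m_wet - m_dry) / m_dry * 100
m_wet - m_dry = 849.8 - 478.3 = 371.5 g
w = 371.5 / 478.3 * 100
w = 77.67 %


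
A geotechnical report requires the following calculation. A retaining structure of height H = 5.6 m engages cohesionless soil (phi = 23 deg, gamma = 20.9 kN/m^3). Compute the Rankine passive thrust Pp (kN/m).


Result: 748.04 kN/m

Derivation:
Compute passive earth pressure coefficient:
Kp = tan^2(45 + phi/2) = tan^2(56.5) = 2.282623
Compute passive force:
Pp = 0.5 * Kp * gamma * H^2
Pp = 0.5 * 2.282623 * 20.9 * 5.6^2
Pp = 748.04 kN/m


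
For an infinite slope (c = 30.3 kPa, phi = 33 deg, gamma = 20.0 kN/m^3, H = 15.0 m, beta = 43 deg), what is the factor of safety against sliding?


Using Fs = c / (gamma*H*sin(beta)*cos(beta)) + tan(phi)/tan(beta)
Cohesion contribution = 30.3 / (20.0*15.0*sin(43)*cos(43))
Cohesion contribution = 0.202493
Friction contribution = tan(33)/tan(43) = 0.696404
Fs = 0.202493 + 0.696404
Fs = 0.899


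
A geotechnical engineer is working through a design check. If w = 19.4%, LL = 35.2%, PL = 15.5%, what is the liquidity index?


First compute the plasticity index:
PI = LL - PL = 35.2 - 15.5 = 19.7
Then compute the liquidity index:
LI = (w - PL) / PI
LI = (19.4 - 15.5) / 19.7
LI = 0.198


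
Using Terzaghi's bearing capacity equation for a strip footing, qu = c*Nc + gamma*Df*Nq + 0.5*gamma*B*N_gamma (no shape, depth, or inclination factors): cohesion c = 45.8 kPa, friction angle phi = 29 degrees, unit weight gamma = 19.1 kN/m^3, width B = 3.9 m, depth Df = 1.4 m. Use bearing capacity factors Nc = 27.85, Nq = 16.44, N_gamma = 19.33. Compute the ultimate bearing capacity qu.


Result: 2435.08 kPa

Derivation:
Compute qu = c*Nc + gamma*Df*Nq + 0.5*gamma*B*N_gamma
Term 1: 45.8 * 27.85 = 1275.53
Term 2: 19.1 * 1.4 * 16.44 = 439.6056
Term 3: 0.5 * 19.1 * 3.9 * 19.33 = 719.94585
qu = 1275.53 + 439.6056 + 719.94585
qu = 2435.08 kPa


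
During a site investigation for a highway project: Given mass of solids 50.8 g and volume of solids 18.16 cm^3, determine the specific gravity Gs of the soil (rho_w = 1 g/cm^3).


Using Gs = m_s / (V_s * rho_w)
Since rho_w = 1 g/cm^3:
Gs = 50.8 / 18.16
Gs = 2.797


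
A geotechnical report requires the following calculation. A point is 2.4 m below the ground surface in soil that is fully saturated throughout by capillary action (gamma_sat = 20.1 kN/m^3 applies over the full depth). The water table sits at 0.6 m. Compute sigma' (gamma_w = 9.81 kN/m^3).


Result: 30.58 kPa

Derivation:
Total stress = gamma_sat * depth
sigma = 20.1 * 2.4 = 48.24 kPa
Pore water pressure u = gamma_w * (depth - d_wt)
u = 9.81 * (2.4 - 0.6) = 17.658 kPa
Effective stress = sigma - u
sigma' = 48.24 - 17.658 = 30.58 kPa


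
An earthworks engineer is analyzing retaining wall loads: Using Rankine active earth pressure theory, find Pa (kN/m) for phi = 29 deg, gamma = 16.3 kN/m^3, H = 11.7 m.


Compute active earth pressure coefficient:
Ka = tan^2(45 - phi/2) = tan^2(30.5) = 0.346974
Compute active force:
Pa = 0.5 * Ka * gamma * H^2
Pa = 0.5 * 0.346974 * 16.3 * 11.7^2
Pa = 387.1 kN/m


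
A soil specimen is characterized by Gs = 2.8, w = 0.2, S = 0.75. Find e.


Result: 0.7467

Derivation:
Using the relation e = Gs * w / S
e = 2.8 * 0.2 / 0.75
e = 0.7467


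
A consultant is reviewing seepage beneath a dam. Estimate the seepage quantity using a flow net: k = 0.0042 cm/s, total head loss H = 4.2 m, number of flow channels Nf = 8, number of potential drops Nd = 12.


Result: 0.0001176 m^3/s per m

Derivation:
Convert k to m/s for unit consistency with H:
k = 0.0042 cm/s = 0.0042 / 100 m/s = 4.2e-05 m/s
Using q = k * H * Nf / Nd
Nf / Nd = 8 / 12 = 0.6667
q = 4.2e-05 * 4.2 * 0.6667
q = 0.0001176 m^3/s per m


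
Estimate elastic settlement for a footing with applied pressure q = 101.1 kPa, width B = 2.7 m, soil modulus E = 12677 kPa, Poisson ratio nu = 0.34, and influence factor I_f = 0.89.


Using Se = q * B * (1 - nu^2) * I_f / E
1 - nu^2 = 1 - 0.34^2 = 0.8844
Se = 101.1 * 2.7 * 0.8844 * 0.89 / 12677
Se = 0.016949 m
Convert to mm: Se = 0.016949 * 1000 = 16.949 mm


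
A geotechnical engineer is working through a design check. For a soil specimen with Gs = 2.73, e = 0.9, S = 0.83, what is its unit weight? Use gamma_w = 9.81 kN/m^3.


Result: 17.952 kN/m^3

Derivation:
Using gamma = gamma_w * (Gs + S*e) / (1 + e)
Numerator: Gs + S*e = 2.73 + 0.83*0.9 = 3.477
Denominator: 1 + e = 1 + 0.9 = 1.9
gamma = 9.81 * 3.477 / 1.9
gamma = 17.952 kN/m^3


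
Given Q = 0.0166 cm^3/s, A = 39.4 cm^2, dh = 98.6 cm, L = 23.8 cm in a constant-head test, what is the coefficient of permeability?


Result: 0.000102 cm/s

Derivation:
Compute hydraulic gradient:
i = dh / L = 98.6 / 23.8 = 4.14286
Then apply Darcy's law:
k = Q / (A * i)
k = 0.0166 / (39.4 * 4.14286)
k = 0.0166 / 163.229
k = 0.000102 cm/s


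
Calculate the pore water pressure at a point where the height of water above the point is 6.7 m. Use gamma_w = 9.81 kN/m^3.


Result: 65.73 kPa

Derivation:
Using u = gamma_w * h_w
u = 9.81 * 6.7
u = 65.73 kPa


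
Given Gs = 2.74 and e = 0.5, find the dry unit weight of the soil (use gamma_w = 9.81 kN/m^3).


Using gamma_d = Gs * gamma_w / (1 + e)
gamma_d = 2.74 * 9.81 / (1 + 0.5)
gamma_d = 2.74 * 9.81 / 1.5
gamma_d = 17.92 kN/m^3


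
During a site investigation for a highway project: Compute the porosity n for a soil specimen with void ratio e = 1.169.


Using the relation n = e / (1 + e)
n = 1.169 / (1 + 1.169)
n = 1.169 / 2.169
n = 0.539


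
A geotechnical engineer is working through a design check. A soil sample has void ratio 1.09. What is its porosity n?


Using the relation n = e / (1 + e)
n = 1.09 / (1 + 1.09)
n = 1.09 / 2.09
n = 0.5215


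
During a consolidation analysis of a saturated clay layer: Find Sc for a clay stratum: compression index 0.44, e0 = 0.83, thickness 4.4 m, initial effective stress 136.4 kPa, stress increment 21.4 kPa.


Using Sc = Cc * H / (1 + e0) * log10((sigma0 + delta_sigma) / sigma0)
Stress ratio = (136.4 + 21.4) / 136.4 = 1.15689
log10(1.15689) = 0.0632926
Cc * H / (1 + e0) = 0.44 * 4.4 / (1 + 0.83) = 1.05792
Sc = 1.05792 * 0.0632926
Sc = 0.067 m


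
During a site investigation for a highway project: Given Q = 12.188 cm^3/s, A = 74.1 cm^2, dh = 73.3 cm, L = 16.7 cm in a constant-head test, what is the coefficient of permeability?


Compute hydraulic gradient:
i = dh / L = 73.3 / 16.7 = 4.38922
Then apply Darcy's law:
k = Q / (A * i)
k = 12.188 / (74.1 * 4.38922)
k = 12.188 / 325.241
k = 0.037474 cm/s


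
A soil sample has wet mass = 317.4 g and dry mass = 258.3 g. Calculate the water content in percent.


Using w = (m_wet - m_dry) / m_dry * 100
m_wet - m_dry = 317.4 - 258.3 = 59.1 g
w = 59.1 / 258.3 * 100
w = 22.88 %


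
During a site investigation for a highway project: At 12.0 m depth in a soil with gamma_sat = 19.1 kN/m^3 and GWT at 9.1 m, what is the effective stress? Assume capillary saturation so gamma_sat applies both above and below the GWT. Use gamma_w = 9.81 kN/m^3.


Total stress = gamma_sat * depth
sigma = 19.1 * 12.0 = 229.2 kPa
Pore water pressure u = gamma_w * (depth - d_wt)
u = 9.81 * (12.0 - 9.1) = 28.449 kPa
Effective stress = sigma - u
sigma' = 229.2 - 28.449 = 200.75 kPa


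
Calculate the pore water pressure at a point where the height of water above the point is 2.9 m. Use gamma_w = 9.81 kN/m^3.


Result: 28.45 kPa

Derivation:
Using u = gamma_w * h_w
u = 9.81 * 2.9
u = 28.45 kPa


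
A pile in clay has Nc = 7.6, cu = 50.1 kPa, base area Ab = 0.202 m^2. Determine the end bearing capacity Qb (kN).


Result: 76.91 kN

Derivation:
Using Qb = Nc * cu * Ab
Qb = 7.6 * 50.1 * 0.202
Qb = 76.91 kN


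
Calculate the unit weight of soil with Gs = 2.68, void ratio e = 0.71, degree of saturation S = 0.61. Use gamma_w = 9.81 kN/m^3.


Using gamma = gamma_w * (Gs + S*e) / (1 + e)
Numerator: Gs + S*e = 2.68 + 0.61*0.71 = 3.1131
Denominator: 1 + e = 1 + 0.71 = 1.71
gamma = 9.81 * 3.1131 / 1.71
gamma = 17.859 kN/m^3


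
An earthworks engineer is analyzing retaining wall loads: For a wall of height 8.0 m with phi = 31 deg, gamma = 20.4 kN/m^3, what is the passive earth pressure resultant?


Compute passive earth pressure coefficient:
Kp = tan^2(45 + phi/2) = tan^2(60.5) = 3.124035
Compute passive force:
Pp = 0.5 * Kp * gamma * H^2
Pp = 0.5 * 3.124035 * 20.4 * 8.0^2
Pp = 2039.37 kN/m


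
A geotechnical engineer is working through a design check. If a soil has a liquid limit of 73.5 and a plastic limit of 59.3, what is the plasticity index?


Using PI = LL - PL
PI = 73.5 - 59.3
PI = 14.2


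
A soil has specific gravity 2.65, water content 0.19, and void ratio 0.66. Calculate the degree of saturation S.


Using S = Gs * w / e
S = 2.65 * 0.19 / 0.66
S = 0.7629


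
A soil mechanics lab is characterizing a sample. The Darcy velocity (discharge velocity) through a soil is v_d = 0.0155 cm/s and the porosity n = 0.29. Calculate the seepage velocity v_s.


Using v_s = v_d / n
v_s = 0.0155 / 0.29
v_s = 0.05345 cm/s


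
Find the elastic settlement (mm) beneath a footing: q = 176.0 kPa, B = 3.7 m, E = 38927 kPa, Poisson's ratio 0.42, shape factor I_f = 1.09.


Using Se = q * B * (1 - nu^2) * I_f / E
1 - nu^2 = 1 - 0.42^2 = 0.8236
Se = 176.0 * 3.7 * 0.8236 * 1.09 / 38927
Se = 0.015018 m
Convert to mm: Se = 0.015018 * 1000 = 15.018 mm


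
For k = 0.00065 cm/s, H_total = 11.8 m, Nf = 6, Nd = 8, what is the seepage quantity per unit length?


Result: 5.752e-05 m^3/s per m

Derivation:
Convert k to m/s for unit consistency with H:
k = 0.00065 cm/s = 0.00065 / 100 m/s = 6.5e-06 m/s
Using q = k * H * Nf / Nd
Nf / Nd = 6 / 8 = 0.75
q = 6.5e-06 * 11.8 * 0.75
q = 5.752e-05 m^3/s per m


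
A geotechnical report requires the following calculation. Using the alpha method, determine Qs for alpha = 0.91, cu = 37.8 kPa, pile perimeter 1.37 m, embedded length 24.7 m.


Result: 1163.99 kN

Derivation:
Using Qs = alpha * cu * perimeter * L
Qs = 0.91 * 37.8 * 1.37 * 24.7
Qs = 1163.99 kN


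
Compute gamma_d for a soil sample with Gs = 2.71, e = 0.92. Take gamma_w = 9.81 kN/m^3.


Using gamma_d = Gs * gamma_w / (1 + e)
gamma_d = 2.71 * 9.81 / (1 + 0.92)
gamma_d = 2.71 * 9.81 / 1.92
gamma_d = 13.846 kN/m^3


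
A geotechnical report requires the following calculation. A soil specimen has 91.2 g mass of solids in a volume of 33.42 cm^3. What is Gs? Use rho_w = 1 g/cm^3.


Result: 2.729

Derivation:
Using Gs = m_s / (V_s * rho_w)
Since rho_w = 1 g/cm^3:
Gs = 91.2 / 33.42
Gs = 2.729


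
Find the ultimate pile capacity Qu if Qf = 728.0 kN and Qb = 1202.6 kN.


Using Qu = Qf + Qb
Qu = 728.0 + 1202.6
Qu = 1930.6 kN


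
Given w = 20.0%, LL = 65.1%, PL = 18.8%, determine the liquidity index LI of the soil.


First compute the plasticity index:
PI = LL - PL = 65.1 - 18.8 = 46.3
Then compute the liquidity index:
LI = (w - PL) / PI
LI = (20.0 - 18.8) / 46.3
LI = 0.026


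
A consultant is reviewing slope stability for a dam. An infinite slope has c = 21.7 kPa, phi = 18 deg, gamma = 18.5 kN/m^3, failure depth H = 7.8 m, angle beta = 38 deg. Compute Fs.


Result: 0.726

Derivation:
Using Fs = c / (gamma*H*sin(beta)*cos(beta)) + tan(phi)/tan(beta)
Cohesion contribution = 21.7 / (18.5*7.8*sin(38)*cos(38))
Cohesion contribution = 0.30997
Friction contribution = tan(18)/tan(38) = 0.415878
Fs = 0.30997 + 0.415878
Fs = 0.726


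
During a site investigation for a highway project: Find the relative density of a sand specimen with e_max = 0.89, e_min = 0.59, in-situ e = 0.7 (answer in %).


Using Dr = (e_max - e) / (e_max - e_min) * 100
e_max - e = 0.89 - 0.7 = 0.19
e_max - e_min = 0.89 - 0.59 = 0.3
Dr = 0.19 / 0.3 * 100
Dr = 63.33 %


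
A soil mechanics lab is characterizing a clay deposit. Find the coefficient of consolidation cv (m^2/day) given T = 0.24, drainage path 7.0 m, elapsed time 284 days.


Result: 0.04141 m^2/day

Derivation:
Using cv = T * H_dr^2 / t
H_dr^2 = 7.0^2 = 49.0
cv = 0.24 * 49.0 / 284
cv = 0.04141 m^2/day


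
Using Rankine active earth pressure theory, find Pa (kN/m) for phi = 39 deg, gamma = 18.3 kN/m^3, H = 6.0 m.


Result: 74.94 kN/m

Derivation:
Compute active earth pressure coefficient:
Ka = tan^2(45 - phi/2) = tan^2(25.5) = 0.227506
Compute active force:
Pa = 0.5 * Ka * gamma * H^2
Pa = 0.5 * 0.227506 * 18.3 * 6.0^2
Pa = 74.94 kN/m


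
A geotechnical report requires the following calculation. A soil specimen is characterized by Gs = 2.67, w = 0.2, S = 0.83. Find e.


Result: 0.6434

Derivation:
Using the relation e = Gs * w / S
e = 2.67 * 0.2 / 0.83
e = 0.6434


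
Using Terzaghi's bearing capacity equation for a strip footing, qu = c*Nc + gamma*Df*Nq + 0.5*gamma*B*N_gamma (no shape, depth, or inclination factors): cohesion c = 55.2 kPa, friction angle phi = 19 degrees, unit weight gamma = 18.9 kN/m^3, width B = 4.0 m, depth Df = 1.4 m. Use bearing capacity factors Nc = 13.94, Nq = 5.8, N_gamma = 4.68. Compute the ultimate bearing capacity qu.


Compute qu = c*Nc + gamma*Df*Nq + 0.5*gamma*B*N_gamma
Term 1: 55.2 * 13.94 = 769.488
Term 2: 18.9 * 1.4 * 5.8 = 153.468
Term 3: 0.5 * 18.9 * 4.0 * 4.68 = 176.904
qu = 769.488 + 153.468 + 176.904
qu = 1099.86 kPa


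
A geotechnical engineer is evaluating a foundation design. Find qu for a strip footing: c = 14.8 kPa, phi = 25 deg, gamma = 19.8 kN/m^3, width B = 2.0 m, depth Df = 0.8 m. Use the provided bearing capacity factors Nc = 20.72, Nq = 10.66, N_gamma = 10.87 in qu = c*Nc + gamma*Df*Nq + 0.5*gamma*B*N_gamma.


Compute qu = c*Nc + gamma*Df*Nq + 0.5*gamma*B*N_gamma
Term 1: 14.8 * 20.72 = 306.656
Term 2: 19.8 * 0.8 * 10.66 = 168.8544
Term 3: 0.5 * 19.8 * 2.0 * 10.87 = 215.226
qu = 306.656 + 168.8544 + 215.226
qu = 690.74 kPa


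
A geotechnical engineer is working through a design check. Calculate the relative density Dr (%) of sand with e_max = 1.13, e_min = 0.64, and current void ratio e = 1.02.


Using Dr = (e_max - e) / (e_max - e_min) * 100
e_max - e = 1.13 - 1.02 = 0.11
e_max - e_min = 1.13 - 0.64 = 0.49
Dr = 0.11 / 0.49 * 100
Dr = 22.45 %


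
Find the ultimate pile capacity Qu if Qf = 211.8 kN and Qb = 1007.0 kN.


Using Qu = Qf + Qb
Qu = 211.8 + 1007.0
Qu = 1218.8 kN


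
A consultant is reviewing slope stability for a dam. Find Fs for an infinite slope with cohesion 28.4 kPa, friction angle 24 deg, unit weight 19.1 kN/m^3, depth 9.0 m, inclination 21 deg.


Result: 1.654

Derivation:
Using Fs = c / (gamma*H*sin(beta)*cos(beta)) + tan(phi)/tan(beta)
Cohesion contribution = 28.4 / (19.1*9.0*sin(21)*cos(21))
Cohesion contribution = 0.493812
Friction contribution = tan(24)/tan(21) = 1.15986
Fs = 0.493812 + 1.15986
Fs = 1.654


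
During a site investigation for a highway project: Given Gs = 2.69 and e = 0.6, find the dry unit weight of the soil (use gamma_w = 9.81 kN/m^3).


Using gamma_d = Gs * gamma_w / (1 + e)
gamma_d = 2.69 * 9.81 / (1 + 0.6)
gamma_d = 2.69 * 9.81 / 1.6
gamma_d = 16.493 kN/m^3


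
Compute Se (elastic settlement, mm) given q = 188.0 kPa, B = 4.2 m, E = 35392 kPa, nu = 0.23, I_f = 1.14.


Using Se = q * B * (1 - nu^2) * I_f / E
1 - nu^2 = 1 - 0.23^2 = 0.9471
Se = 188.0 * 4.2 * 0.9471 * 1.14 / 35392
Se = 0.024088 m
Convert to mm: Se = 0.024088 * 1000 = 24.088 mm


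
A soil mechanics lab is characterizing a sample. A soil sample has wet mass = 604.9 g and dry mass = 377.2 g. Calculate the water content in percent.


Using w = (m_wet - m_dry) / m_dry * 100
m_wet - m_dry = 604.9 - 377.2 = 227.7 g
w = 227.7 / 377.2 * 100
w = 60.37 %
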